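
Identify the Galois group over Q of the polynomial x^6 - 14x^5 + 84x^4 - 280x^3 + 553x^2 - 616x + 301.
C_6

The polynomial f is an irreducible sextic over Q, so G = Gal(f/Q) is one of the 16 transitive subgroups 6T1, ..., 6T16 of S_6. The discriminant of f is -1075648, which is not a perfect square, so G is not contained in A_6. The transitive groups of degree 6 not contained in A_6 are: C_6 (6T1, order 6), S_3 (6T2, order 6), D_6 (6T3, order 12), C_3 x S_3 (6T5, order 18), A_4 x C_2 (6T6, order 24), S_4 (6T8, order 24), S_3 x S_3 (6T9, order 36), S_4 x C_2 (6T11, order 48), (S_3 x S_3) : C_2 (6T13, order 72), PGL(2,5) (6T14, order 120), S_6 (6T16, order 720). By Dedekind's theorem, for a prime p not dividing disc(f) the degrees of the irreducible factors of f mod p form the cycle type of an element of G. Factoring f modulo the 37 such primes p <= 167 (skipping 2, 7, which divide the discriminant), each new pattern first appears at: mod 3: f = (x^6 + x^5 + 2x^3 + x^2 + 2x + 1), pattern 6; mod 11: f = (x^3 + 2x^2 + 2x + 3)(x^3 + 6x^2 + 4x + 5), pattern 3+3; mod 13: f = (x^2 + 8)(x^2 + x + 4)(x^2 + 11x + 9), pattern 2+2+2; mod 29: f = (x + 9)(x + 10)(x + 12)(x + 18)(x + 25)(x + 28), pattern 1+1+1+1+1+1. No other pattern occurs in this range, so the set of observed cycle types is {6, 3+3, 2+2+2, 1+1+1+1+1+1}. The candidates containing elements of all these cycle types are C_6 (6T1) of order 6, D_6 (6T3) of order 12, C_3 x S_3 (6T5) of order 18, A_4 x C_2 (6T6) of order 24, S_3 x S_3 (6T9) of order 36, S_4 x C_2 (6T11) of order 48, (S_3 x S_3) : C_2 (6T13) of order 72, PGL(2,5) (6T14) of order 120, S_6 (6T16) of order 720; the others are excluded. The observed types are precisely the cycle types that occur in C_6 (6T1). Each of the other remaining candidates has further cycle types, and by the Chebotarev density theorem the matching factorization patterns would occur for a proportion of primes equal to their share of the group: D_6 (6T3) additionally contains elements of type 2+2+1+1 (3 of its 12 elements, about 25% of primes); C_3 x S_3 (6T5) additionally contains elements of type 3+1+1+1 (4 of its 18 elements, about 22% of primes); A_4 x C_2 (6T6) additionally contains elements of type 2+2+1+1, 2+1+1+1+1 (6 of its 24 elements, about 25% of primes); S_3 x S_3 (6T9) additionally contains elements of type 3+1+1+1, 2+2+1+1 (13 of its 36 elements, about 36% of primes); S_4 x C_2 (6T11) additionally contains elements of type 4+2, 4+1+1, 2+2+1+1, 2+1+1+1+1 (24 of its 48 elements, about 50% of primes); (S_3 x S_3) : C_2 (6T13) additionally contains elements of type 4+2, 3+2+1, 3+1+1+1, 2+2+1+1, 2+1+1+1+1 (49 of its 72 elements, about 68% of primes); PGL(2,5) (6T14) additionally contains elements of type 5+1, 4+1+1, 2+2+1+1 (69 of its 120 elements, about 58% of primes); S_6 (6T16) additionally contains elements of type 5+1, 4+2, 4+1+1, 3+2+1, 3+1+1+1, 2+2+1+1, 2+1+1+1+1 (544 of its 720 elements, about 76% of primes). None of the 37 primes tested shows any such pattern (for each of these groups the chance of that is below 10^-4), which rules them out. Hence G = C_6 (6T1), of order 6.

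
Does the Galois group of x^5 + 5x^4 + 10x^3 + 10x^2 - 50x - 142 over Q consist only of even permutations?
The polynomial is irreducible of degree 5 over Q. Its discriminant is 58564000000 = 242000^2, a perfect square. A Galois group lies in the alternating group exactly when the discriminant is a square in Q, so the Galois group (A_5) is contained in A_5.

Yes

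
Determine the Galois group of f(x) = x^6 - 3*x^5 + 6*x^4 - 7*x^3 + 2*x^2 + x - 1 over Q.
The polynomial f is an irreducible sextic over Q, so G = Gal(f/Q) is one of the 16 transitive subgroups 6T1, ..., 6T16 of S_6. The discriminant of f is 810448, which is not a perfect square, so G is not contained in A_6. The transitive groups of degree 6 not contained in A_6 are: C_6 (6T1, order 6), S_3 (6T2, order 6), D_6 (6T3, order 12), C_3 x S_3 (6T5, order 18), A_4 x C_2 (6T6, order 24), S_4 (6T8, order 24), S_3 x S_3 (6T9, order 36), S_4 x C_2 (6T11, order 48), (S_3 x S_3) : C_2 (6T13, order 72), PGL(2,5) (6T14, order 120), S_6 (6T16, order 720). By Dedekind's theorem, for a prime p not dividing disc(f) the degrees of the irreducible factors of f mod p form the cycle type of an element of G. Factoring f modulo the 22 such primes p <= 89 (skipping 2, 37, which divide the discriminant), each new pattern first appears at: mod 3: f = (x^3 + x^2 + x + 2)(x^3 + 2x^2 + 1), pattern 3+3; mod 5: f = (x^2 + 3)(x^2 + 3x + 4)(x^2 + 4x + 2), pattern 2+2+2; mod 17: f = (x + 1)(x + 15)(x^4 + 15x^3 + 6x^2 + 12x + 9), pattern 4+1+1; mod 67: f = (x + 4)(x + 62)(x^2 + 66x + 40)(x^2 + 66x + 50), pattern 2+2+1+1. No other pattern occurs in this range, so the set of observed cycle types is {3+3, 2+2+2, 4+1+1, 2+2+1+1}. The candidates containing elements of all these cycle types are S_4 (6T8) of order 24, S_4 x C_2 (6T11) of order 48, PGL(2,5) (6T14) of order 120, S_6 (6T16) of order 720; the others are excluded. The observed types are precisely the cycle types that occur in S_4 (6T8) (apart from the identity). Each of the other remaining candidates has further cycle types, and by the Chebotarev density theorem the matching factorization patterns would occur for a proportion of primes equal to their share of the group: S_4 x C_2 (6T11) additionally contains elements of type 6, 4+2, 2+1+1+1+1 (17 of its 48 elements, about 35% of primes); PGL(2,5) (6T14) additionally contains elements of type 6, 5+1 (44 of its 120 elements, about 37% of primes); S_6 (6T16) additionally contains elements of type 6, 5+1, 4+2, 3+2+1, 3+1+1+1, 2+1+1+1+1 (529 of its 720 elements, about 73% of primes). None of the 22 primes tested shows any such pattern (for each of these groups the chance of that is below 10^-4), which rules them out. Hence G = S_4 (6T8), of order 24.

S_4 (order 24)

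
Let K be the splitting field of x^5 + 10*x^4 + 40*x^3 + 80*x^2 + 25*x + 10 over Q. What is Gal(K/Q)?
A_5 (also written A5)

The polynomial f is an irreducible quintic over Q, so G = Gal(f/Q) is a transitive subgroup of S_5: one of C_5 (5T1, order 5), D_5 (5T2, order 10), F_20 (5T3, order 20), A_5 (5T4, order 60) or S_5 (5T5, order 120). The discriminant of f is 58564000000 = 242000^2, a perfect square, so G is contained in A_5. The transitive groups of degree 5 contained in A_5 are: C_5 (5T1, order 5), D_5 (5T2, order 10), A_5 (5T4, order 60). By Dedekind's theorem, for a prime p not dividing disc(f) the degrees of the irreducible factors of f mod p form the cycle type of an element of G. Factoring f modulo the 3 such primes p <= 13 (skipping 2, 5, 11, which divide the discriminant), each new pattern first appears at: mod 3: f = (x^5 + x^4 + x^3 + 2x^2 + x + 1), pattern 5; mod 13: f = (x + 8)(x + 10)(x^3 + 5x^2 + 5), pattern 3+1+1. No other pattern occurs in this range, so the set of observed cycle types is {5, 3+1+1}. Among the candidates above, the only group containing elements of all these cycle types is A_5 (5T4) — each of C_5 (5T1), D_5 (5T2) lacks at least one of them. Hence G = A_5 (5T4), of order 60.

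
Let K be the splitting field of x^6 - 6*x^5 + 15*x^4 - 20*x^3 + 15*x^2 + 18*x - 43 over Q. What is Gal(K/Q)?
The polynomial f is an irreducible sextic over Q, so G = Gal(f/Q) is one of the 16 transitive subgroups 6T1, ..., 6T16 of S_6. The discriminant of f is 746496000000 = 864000^2, a perfect square, so G is contained in A_6. The transitive groups of degree 6 contained in A_6 are: A_4 (6T4, order 12), S_4 (6T7, order 24), (C_3 x C_3) : C_4 (6T10, order 36), PSL(2,5) (6T12, order 60), A_6 (6T15, order 360). By Dedekind's theorem, for a prime p not dividing disc(f) the degrees of the irreducible factors of f mod p form the cycle type of an element of G. Factoring f modulo the 6 such primes p <= 23 (skipping 2, 3, 5, which divide the discriminant), each new pattern first appears at: mod 7: f = (x + 2)(x^5 + 6x^4 + 3x^3 + 2x^2 + 4x + 3), pattern 5+1; mod 23: f = (x + 6)(x + 11)(x + 20)(x^3 + 3x^2 + 4x + 8), pattern 3+1+1+1. No other pattern occurs in this range, so the set of observed cycle types is {5+1, 3+1+1+1}. Among the candidates above, the only group containing elements of all these cycle types is A_6 (6T15) — each of A_4 (6T4), S_4 (6T7), (C_3 x C_3) : C_4 (6T10), PSL(2,5) (6T12) lacks at least one of them. Hence G = A_6 (6T15), of order 360.

A_6, the alternating group on 6 letters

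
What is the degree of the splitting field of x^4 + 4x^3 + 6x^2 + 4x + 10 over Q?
The degree of the splitting field over Q equals the order of the Galois group, so first determine the group. The polynomial is an irreducible quartic over Q and its discriminant is 186624 = 432^2, a perfect square, so the Galois group is contained in A_4. The resolvent cubic y^3 - 6*y^2 - 24*y + 64 splits completely over Q, which gives the Klein four-group V_4. The Galois group V_4 (4T2) has order 4, so the splitting field has degree 4 over Q.

4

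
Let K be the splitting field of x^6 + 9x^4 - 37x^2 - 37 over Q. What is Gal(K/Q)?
The polynomial f is an irreducible sextic over Q, so G = Gal(f/Q) is one of the 16 transitive subgroups 6T1, ..., 6T16 of S_6. The discriminant of f is 870211913777152, which is not a perfect square, so G is not contained in A_6. The transitive groups of degree 6 not contained in A_6 are: C_6 (6T1, order 6), S_3 (6T2, order 6), D_6 (6T3, order 12), C_3 x S_3 (6T5, order 18), A_4 x C_2 (6T6, order 24), S_4 (6T8, order 24), S_3 x S_3 (6T9, order 36), S_4 x C_2 (6T11, order 48), (S_3 x S_3) : C_2 (6T13, order 72), PGL(2,5) (6T14, order 120), S_6 (6T16, order 720). By Dedekind's theorem, for a prime p not dividing disc(f) the degrees of the irreducible factors of f mod p form the cycle type of an element of G. Factoring f modulo the 22 such primes p <= 89 (skipping 2, 37, which divide the discriminant), each new pattern first appears at: mod 3: f = (x^3 + x^2 + 2x + 1)(x^3 + 2x^2 + 2x + 2), pattern 3+3; mod 5: f = (x^2 + 2)(x^2 + 2x + 3)(x^2 + 3x + 3), pattern 2+2+2; mod 17: f = (x + 3)(x + 14)(x^4 + x^2 + 6), pattern 4+1+1; mod 67: f = (x + 9)(x + 58)(x^2 + 25)(x^2 + 65), pattern 2+2+1+1. No other pattern occurs in this range, so the set of observed cycle types is {3+3, 2+2+2, 4+1+1, 2+2+1+1}. The candidates containing elements of all these cycle types are S_4 (6T8) of order 24, S_4 x C_2 (6T11) of order 48, PGL(2,5) (6T14) of order 120, S_6 (6T16) of order 720; the others are excluded. The observed types are precisely the cycle types that occur in S_4 (6T8) (apart from the identity). Each of the other remaining candidates has further cycle types, and by the Chebotarev density theorem the matching factorization patterns would occur for a proportion of primes equal to their share of the group: S_4 x C_2 (6T11) additionally contains elements of type 6, 4+2, 2+1+1+1+1 (17 of its 48 elements, about 35% of primes); PGL(2,5) (6T14) additionally contains elements of type 6, 5+1 (44 of its 120 elements, about 37% of primes); S_6 (6T16) additionally contains elements of type 6, 5+1, 4+2, 3+2+1, 3+1+1+1, 2+1+1+1+1 (529 of its 720 elements, about 73% of primes). None of the 22 primes tested shows any such pattern (for each of these groups the chance of that is below 10^-4), which rules them out. Hence G = S_4 (6T8), of order 24.

S_4 (also written S4-)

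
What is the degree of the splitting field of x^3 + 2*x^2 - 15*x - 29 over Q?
The degree of the splitting field over Q equals the order of the Galois group, so first determine the group. The polynomial is an irreducible cubic over Q and its discriminant is 8281 = 91^2, a perfect square. For an irreducible cubic, a square discriminant forces the Galois group to be A_3, the cyclic group of order 3. The Galois group C_3 (3T1) has order 3, so the splitting field has degree 3 over Q.

3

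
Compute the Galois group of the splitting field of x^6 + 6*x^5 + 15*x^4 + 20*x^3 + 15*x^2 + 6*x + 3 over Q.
The polynomial f is an irreducible sextic over Q, so G = Gal(f/Q) is one of the 16 transitive subgroups 6T1, ..., 6T16 of S_6. The discriminant of f is -1492992, which is not a perfect square, so G is not contained in A_6. The transitive groups of degree 6 not contained in A_6 are: C_6 (6T1, order 6), S_3 (6T2, order 6), D_6 (6T3, order 12), C_3 x S_3 (6T5, order 18), A_4 x C_2 (6T6, order 24), S_4 (6T8, order 24), S_3 x S_3 (6T9, order 36), S_4 x C_2 (6T11, order 48), (S_3 x S_3) : C_2 (6T13, order 72), PGL(2,5) (6T14, order 120), S_6 (6T16, order 720). By Dedekind's theorem, for a prime p not dividing disc(f) the degrees of the irreducible factors of f mod p form the cycle type of an element of G. Factoring f modulo the 79 such primes p <= 419 (skipping 2, 3, which divide the discriminant), each new pattern first appears at: mod 5: f = (x^2 + 2)(x^2 + 2x + 4)(x^2 + 4x + 1), pattern 2+2+2; mod 7: f = (x^6 + 6x^5 + x^4 + 6x^3 + x^2 + 6x + 3), pattern 6; mod 11: f = (x + 3)(x + 10)(x^2 + 3)(x^2 + 4x + 7), pattern 2+2+1+1; mod 19: f = (x^3 + 3x^2 + 3x + 7)(x^3 + 3x^2 + 3x + 14), pattern 3+3; mod 43: f = (x + 4)(x + 19)(x + 22)(x + 23)(x + 26)(x + 41), pattern 1+1+1+1+1+1. No other pattern occurs in this range, so the set of observed cycle types is {2+2+2, 6, 2+2+1+1, 3+3, 1+1+1+1+1+1}. The candidates containing elements of all these cycle types are D_6 (6T3) of order 12, A_4 x C_2 (6T6) of order 24, S_3 x S_3 (6T9) of order 36, S_4 x C_2 (6T11) of order 48, (S_3 x S_3) : C_2 (6T13) of order 72, PGL(2,5) (6T14) of order 120, S_6 (6T16) of order 720; the others are excluded. The observed types are precisely the cycle types that occur in D_6 (6T3). Each of the other remaining candidates has further cycle types, and by the Chebotarev density theorem the matching factorization patterns would occur for a proportion of primes equal to their share of the group: A_4 x C_2 (6T6) additionally contains elements of type 2+1+1+1+1 (3 of its 24 elements, about 12% of primes); S_3 x S_3 (6T9) additionally contains elements of type 3+1+1+1 (4 of its 36 elements, about 11% of primes); S_4 x C_2 (6T11) additionally contains elements of type 4+2, 4+1+1, 2+1+1+1+1 (15 of its 48 elements, about 31% of primes); (S_3 x S_3) : C_2 (6T13) additionally contains elements of type 4+2, 3+2+1, 3+1+1+1, 2+1+1+1+1 (40 of its 72 elements, about 56% of primes); PGL(2,5) (6T14) additionally contains elements of type 5+1, 4+1+1 (54 of its 120 elements, about 45% of primes); S_6 (6T16) additionally contains elements of type 5+1, 4+2, 4+1+1, 3+2+1, 3+1+1+1, 2+1+1+1+1 (499 of its 720 elements, about 69% of primes). None of the 79 primes tested shows any such pattern (for each of these groups the chance of that is below 10^-4), which rules them out. Hence G = D_6 (6T3), of order 12.

D_6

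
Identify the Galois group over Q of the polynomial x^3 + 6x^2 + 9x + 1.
C_3 (also written C3)

The polynomial is an irreducible cubic over Q and its discriminant is 81 = 9^2, a perfect square. For an irreducible cubic, a square discriminant forces the Galois group to be A_3, the cyclic group of order 3.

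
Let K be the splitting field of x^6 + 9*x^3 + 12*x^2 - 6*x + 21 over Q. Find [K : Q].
72

The degree of the splitting field over Q equals the order of the Galois group, so first determine the group. The polynomial f is an irreducible sextic over Q, so G = Gal(f/Q) is one of the 16 transitive subgroups 6T1, ..., 6T16 of S_6. The discriminant of f is -945145936107, which is not a perfect square, so G is not contained in A_6. The transitive groups of degree 6 not contained in A_6 are: C_6 (6T1, order 6), S_3 (6T2, order 6), D_6 (6T3, order 12), C_3 x S_3 (6T5, order 18), A_4 x C_2 (6T6, order 24), S_4 (6T8, order 24), S_3 x S_3 (6T9, order 36), S_4 x C_2 (6T11, order 48), (S_3 x S_3) : C_2 (6T13, order 72), PGL(2,5) (6T14, order 120), S_6 (6T16, order 720). By Dedekind's theorem, for a prime p not dividing disc(f) the degrees of the irreducible factors of f mod p form the cycle type of an element of G. Factoring f modulo the 27 such primes p <= 127 (skipping 3, 17, 19, 43, which divide the discriminant), each new pattern first appears at: mod 2: f = (x^6 + x^3 + 1), pattern 6; mod 7: f = (x)(x^2 + 4)(x^3 + 3x + 2), pattern 3+2+1; mod 11: f = (x^2 + 2x + 10)(x^4 + 9x^3 + 5x^2 + 8x + 1), pattern 4+2; mod 13: f = (x + 4)(x + 6)(x^2 + 7x + 11)(x^2 + 9x + 2), pattern 2+2+1+1; mod 61: f = (x + 6)(x + 20)(x + 35)(x + 49)(x^2 + 12x + 29), pattern 2+1+1+1+1; mod 97: f = (x + 13)(x + 25)(x + 59)(x^3 + 52x + 40), pattern 3+1+1+1; mod 113: f = (x^2 + 37)(x^2 + 52x + 35)(x^2 + 61x + 33), pattern 2+2+2; mod 127: f = (x^3 + 49x + 24)(x^3 + 78x + 112), pattern 3+3. No other pattern occurs in this range, so the set of observed cycle types is {6, 3+2+1, 4+2, 2+2+1+1, 2+1+1+1+1, 3+1+1+1, 2+2+2, 3+3}. The candidates containing elements of all these cycle types are (S_3 x S_3) : C_2 (6T13) of order 72, S_6 (6T16) of order 720; the others are excluded. The observed types are precisely the cycle types that occur in (S_3 x S_3) : C_2 (6T13) (apart from the identity). Each of the other remaining candidates has further cycle types, and by the Chebotarev density theorem the matching factorization patterns would occur for a proportion of primes equal to their share of the group: S_6 (6T16) additionally contains elements of type 5+1, 4+1+1 (234 of its 720 elements, about 32% of primes). None of the 27 primes tested shows any such pattern (for each of these groups the chance of that is below 10^-4), which rules them out. Hence G = (S_3 x S_3) : C_2 (6T13), of order 72. The Galois group (S_3 x S_3) : C_2 (6T13) has order 72, so the splitting field has degree 72 over Q.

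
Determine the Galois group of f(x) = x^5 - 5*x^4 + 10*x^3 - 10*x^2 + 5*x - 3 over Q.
The polynomial f is an irreducible quintic over Q, so G = Gal(f/Q) is a transitive subgroup of S_5: one of C_5 (5T1, order 5), D_5 (5T2, order 10), F_20 (5T3, order 20), A_5 (5T4, order 60) or S_5 (5T5, order 120). The discriminant of f is 50000, which is not a perfect square, so G is not contained in A_5. The transitive groups of degree 5 not contained in A_5 are: F_20 (5T3, order 20), S_5 (5T5, order 120). By Dedekind's theorem, for a prime p not dividing disc(f) the degrees of the irreducible factors of f mod p form the cycle type of an element of G. Factoring f modulo the 18 such primes p <= 71 (skipping 2, 5, which divide the discriminant), each new pattern first appears at: mod 3: f = (x)(x^4 + x^3 + x^2 + 2x + 2), pattern 4+1; mod 11: f = (x^5 + 6x^4 + 10x^3 + x^2 + 5x + 8), pattern 5; mod 19: f = (x + 3)(x^2 + 14x + 1)(x^2 + 16x + 18), pattern 2+2+1. No other pattern occurs in this range, so the set of observed cycle types is {4+1, 5, 2+2+1}. The candidates containing elements of all these cycle types are F_20 (5T3) of order 20, S_5 (5T5) of order 120; the others are excluded. The observed types are precisely the cycle types that occur in F_20 (5T3) (apart from the identity). Each of the other remaining candidates has further cycle types, and by the Chebotarev density theorem the matching factorization patterns would occur for a proportion of primes equal to their share of the group: S_5 (5T5) additionally contains elements of type 3+2, 3+1+1, 2+1+1+1 (50 of its 120 elements, about 42% of primes). None of the 18 primes tested shows any such pattern (for each of these groups the chance of that is below 10^-4), which rules them out. Hence G = F_20 (5T3), of order 20.

F_20 (order 20)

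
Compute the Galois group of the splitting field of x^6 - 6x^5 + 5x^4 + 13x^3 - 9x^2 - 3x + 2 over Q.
PSL(2,5)

The polynomial f is an irreducible sextic over Q, so G = Gal(f/Q) is one of the 16 transitive subgroups 6T1, ..., 6T16 of S_6. The discriminant of f is 30991489 = 5567^2, a perfect square, so G is contained in A_6. The transitive groups of degree 6 contained in A_6 are: A_4 (6T4, order 12), S_4 (6T7, order 24), (C_3 x C_3) : C_4 (6T10, order 36), PSL(2,5) (6T12, order 60), A_6 (6T15, order 360). By Dedekind's theorem, for a prime p not dividing disc(f) the degrees of the irreducible factors of f mod p form the cycle type of an element of G. Factoring f modulo the 21 such primes p <= 79 (skipping 19, which divides the discriminant), each new pattern first appears at: mod 2: f = (x)(x^5 + x^3 + x^2 + x + 1), pattern 5+1; mod 7: f = (x^3 + 2x^2 + 4x + 5)(x^3 + 6x^2 + 3x + 6), pattern 3+3; mod 61: f = (x + 36)(x + 58)(x^2 + 9x + 38)(x^2 + 13x + 25), pattern 2+2+1+1. No other pattern occurs in this range, so the set of observed cycle types is {5+1, 3+3, 2+2+1+1}. The candidates containing elements of all these cycle types are PSL(2,5) (6T12) of order 60, A_6 (6T15) of order 360; the others are excluded. The observed types are precisely the cycle types that occur in PSL(2,5) (6T12) (apart from the identity). Each of the other remaining candidates has further cycle types, and by the Chebotarev density theorem the matching factorization patterns would occur for a proportion of primes equal to their share of the group: A_6 (6T15) additionally contains elements of type 4+2, 3+1+1+1 (130 of its 360 elements, about 36% of primes). None of the 21 primes tested shows any such pattern (for each of these groups the chance of that is below 10^-4), which rules them out. Hence G = PSL(2,5) (6T12), of order 60.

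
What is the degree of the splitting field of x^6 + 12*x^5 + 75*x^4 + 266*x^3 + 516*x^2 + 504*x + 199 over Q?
120

The degree of the splitting field over Q equals the order of the Galois group, so first determine the group. The polynomial f is an irreducible sextic over Q, so G = Gal(f/Q) is one of the 16 transitive subgroups 6T1, ..., 6T16 of S_6. The discriminant of f is -5217636731328, which is not a perfect square, so G is not contained in A_6. The transitive groups of degree 6 not contained in A_6 are: C_6 (6T1, order 6), S_3 (6T2, order 6), D_6 (6T3, order 12), C_3 x S_3 (6T5, order 18), A_4 x C_2 (6T6, order 24), S_4 (6T8, order 24), S_3 x S_3 (6T9, order 36), S_4 x C_2 (6T11, order 48), (S_3 x S_3) : C_2 (6T13, order 72), PGL(2,5) (6T14, order 120), S_6 (6T16, order 720). By Dedekind's theorem, for a prime p not dividing disc(f) the degrees of the irreducible factors of f mod p form the cycle type of an element of G. Factoring f modulo the 21 such primes p <= 89 (skipping 2, 3, 7, which divide the discriminant), each new pattern first appears at: mod 5: f = (x^6 + 2x^5 + x^3 + x^2 + 4x + 4), pattern 6; mod 11: f = (x + 10)(x^5 + 2x^4 + 2x^2 + x + 10), pattern 5+1; mod 13: f = (x + 10)(x + 12)(x^4 + 3x^3 + 6x^2 + 8x + 10), pattern 4+1+1; mod 23: f = (x + 12)(x + 14)(x^2 + 10x + 14)(x^2 + 22x + 14), pattern 2+2+1+1; mod 43: f = (x^3 + x^2 + 23x + 16)(x^3 + 11x^2 + 41x + 42), pattern 3+3; mod 61: f = (x^2 + 25x + 25)(x^2 + 49x + 30)(x^2 + 60x + 28), pattern 2+2+2. No other pattern occurs in this range, so the set of observed cycle types is {6, 5+1, 4+1+1, 2+2+1+1, 3+3, 2+2+2}. The candidates containing elements of all these cycle types are PGL(2,5) (6T14) of order 120, S_6 (6T16) of order 720; the others are excluded. The observed types are precisely the cycle types that occur in PGL(2,5) (6T14) (apart from the identity). Each of the other remaining candidates has further cycle types, and by the Chebotarev density theorem the matching factorization patterns would occur for a proportion of primes equal to their share of the group: S_6 (6T16) additionally contains elements of type 4+2, 3+2+1, 3+1+1+1, 2+1+1+1+1 (265 of its 720 elements, about 37% of primes). None of the 21 primes tested shows any such pattern (for each of these groups the chance of that is below 10^-4), which rules them out. Hence G = PGL(2,5) (6T14), of order 120. The Galois group PGL(2,5) (6T14) has order 120, so the splitting field has degree 120 over Q.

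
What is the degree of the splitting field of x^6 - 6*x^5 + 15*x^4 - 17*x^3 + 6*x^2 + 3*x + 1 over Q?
The degree of the splitting field over Q equals the order of the Galois group, so first determine the group. The polynomial f is an irreducible sextic over Q, so G = Gal(f/Q) is one of the 16 transitive subgroups 6T1, ..., 6T16 of S_6. The discriminant of f is -177147, which is not a perfect square, so G is not contained in A_6. The transitive groups of degree 6 not contained in A_6 are: C_6 (6T1, order 6), S_3 (6T2, order 6), D_6 (6T3, order 12), C_3 x S_3 (6T5, order 18), A_4 x C_2 (6T6, order 24), S_4 (6T8, order 24), S_3 x S_3 (6T9, order 36), S_4 x C_2 (6T11, order 48), (S_3 x S_3) : C_2 (6T13, order 72), PGL(2,5) (6T14, order 120), S_6 (6T16, order 720). By Dedekind's theorem, for a prime p not dividing disc(f) the degrees of the irreducible factors of f mod p form the cycle type of an element of G. Factoring f modulo the 33 such primes p <= 139 (skipping 3, which divides the discriminant), each new pattern first appears at: mod 2: f = (x^6 + x^4 + x^3 + x + 1), pattern 6; mod 7: f = (x + 2)(x + 4)(x + 5)(x^3 + 4x^2 + 3x + 3), pattern 3+1+1+1; mod 17: f = (x^2 + 3x + 3)(x^2 + 11x + 12)(x^2 + 14x + 9), pattern 2+2+2; mod 19: f = (x^3 + 16x^2 + 3x + 8)(x^3 + 16x^2 + 3x + 12), pattern 3+3; mod 73: f = (x + 41)(x + 42)(x + 43)(x + 50)(x + 51)(x + 59), pattern 1+1+1+1+1+1. No other pattern occurs in this range, so the set of observed cycle types is {6, 3+1+1+1, 2+2+2, 3+3, 1+1+1+1+1+1}. The candidates containing elements of all these cycle types are C_3 x S_3 (6T5) of order 18, S_3 x S_3 (6T9) of order 36, (S_3 x S_3) : C_2 (6T13) of order 72, S_6 (6T16) of order 720; the others are excluded. The observed types are precisely the cycle types that occur in C_3 x S_3 (6T5). Each of the other remaining candidates has further cycle types, and by the Chebotarev density theorem the matching factorization patterns would occur for a proportion of primes equal to their share of the group: S_3 x S_3 (6T9) additionally contains elements of type 2+2+1+1 (9 of its 36 elements, about 25% of primes); (S_3 x S_3) : C_2 (6T13) additionally contains elements of type 4+2, 3+2+1, 2+2+1+1, 2+1+1+1+1 (45 of its 72 elements, about 62% of primes); S_6 (6T16) additionally contains elements of type 5+1, 4+2, 4+1+1, 3+2+1, 2+2+1+1, 2+1+1+1+1 (504 of its 720 elements, about 70% of primes). None of the 33 primes tested shows any such pattern (for each of these groups the chance of that is below 10^-4), which rules them out. Hence G = C_3 x S_3 (6T5), of order 18. The Galois group C_3 x S_3 (6T5) has order 18, so the splitting field has degree 18 over Q.

18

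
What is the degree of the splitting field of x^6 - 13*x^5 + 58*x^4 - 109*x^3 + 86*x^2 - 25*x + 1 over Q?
The degree of the splitting field over Q equals the order of the Galois group, so first determine the group. The polynomial f is an irreducible sextic over Q, so G = Gal(f/Q) is one of the 16 transitive subgroups 6T1, ..., 6T16 of S_6. The discriminant of f is 324179200, which is not a perfect square, so G is not contained in A_6. The transitive groups of degree 6 not contained in A_6 are: C_6 (6T1, order 6), S_3 (6T2, order 6), D_6 (6T3, order 12), C_3 x S_3 (6T5, order 18), A_4 x C_2 (6T6, order 24), S_4 (6T8, order 24), S_3 x S_3 (6T9, order 36), S_4 x C_2 (6T11, order 48), (S_3 x S_3) : C_2 (6T13, order 72), PGL(2,5) (6T14, order 120), S_6 (6T16, order 720). By Dedekind's theorem, for a prime p not dividing disc(f) the degrees of the irreducible factors of f mod p form the cycle type of an element of G. Factoring f modulo the 23 such primes p <= 101 (skipping 2, 5, 37, which divide the discriminant), each new pattern first appears at: mod 3: f = (x^3 + 2x + 2)(x^3 + 2x^2 + 2x + 2), pattern 3+3; mod 13: f = (x^2 + 2x + 9)(x^2 + 2x + 12)(x^2 + 9x + 10), pattern 2+2+2; mod 67: f = (x + 11)(x + 38)(x + 41)(x + 44)(x + 58)(x + 63), pattern 1+1+1+1+1+1. No other pattern occurs in this range, so the set of observed cycle types is {3+3, 2+2+2, 1+1+1+1+1+1}. The candidates containing elements of all these cycle types are C_6 (6T1) of order 6, S_3 (6T2) of order 6, D_6 (6T3) of order 12, C_3 x S_3 (6T5) of order 18, A_4 x C_2 (6T6) of order 24, S_4 (6T8) of order 24, S_3 x S_3 (6T9) of order 36, S_4 x C_2 (6T11) of order 48, (S_3 x S_3) : C_2 (6T13) of order 72, PGL(2,5) (6T14) of order 120, S_6 (6T16) of order 720; the others are excluded. The observed types are precisely the cycle types that occur in S_3 (6T2). Each of the other remaining candidates has further cycle types, and by the Chebotarev density theorem the matching factorization patterns would occur for a proportion of primes equal to their share of the group: C_6 (6T1) additionally contains elements of type 6 (2 of its 6 elements, about 33% of primes); D_6 (6T3) additionally contains elements of type 6, 2+2+1+1 (5 of its 12 elements, about 42% of primes); C_3 x S_3 (6T5) additionally contains elements of type 6, 3+1+1+1 (10 of its 18 elements, about 56% of primes); A_4 x C_2 (6T6) additionally contains elements of type 6, 2+2+1+1, 2+1+1+1+1 (14 of its 24 elements, about 58% of primes); S_4 (6T8) additionally contains elements of type 4+1+1, 2+2+1+1 (9 of its 24 elements, about 38% of primes); S_3 x S_3 (6T9) additionally contains elements of type 6, 3+1+1+1, 2+2+1+1 (25 of its 36 elements, about 69% of primes); S_4 x C_2 (6T11) additionally contains elements of type 6, 4+2, 4+1+1, 2+2+1+1, 2+1+1+1+1 (32 of its 48 elements, about 67% of primes); (S_3 x S_3) : C_2 (6T13) additionally contains elements of type 6, 4+2, 3+2+1, 3+1+1+1, 2+2+1+1, 2+1+1+1+1 (61 of its 72 elements, about 85% of primes); PGL(2,5) (6T14) additionally contains elements of type 6, 5+1, 4+1+1, 2+2+1+1 (89 of its 120 elements, about 74% of primes); S_6 (6T16) additionally contains elements of type 6, 5+1, 4+2, 4+1+1, 3+2+1, 3+1+1+1, 2+2+1+1, 2+1+1+1+1 (664 of its 720 elements, about 92% of primes). None of the 23 primes tested shows any such pattern (for each of these groups the chance of that is below 10^-4), which rules them out. Hence G = S_3 (6T2), of order 6. The Galois group S_3 (6T2) has order 6, so the splitting field has degree 6 over Q.

6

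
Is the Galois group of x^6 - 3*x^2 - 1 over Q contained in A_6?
The polynomial is irreducible of degree 6 over Q. Its discriminant is 419904 = 648^2, a perfect square. A Galois group lies in the alternating group exactly when the discriminant is a square in Q, so the Galois group (A_4) is contained in A_6.

Yes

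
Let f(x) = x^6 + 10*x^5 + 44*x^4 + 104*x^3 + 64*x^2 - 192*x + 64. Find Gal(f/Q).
6T10: (C_3 x C_3) : C_4

The polynomial f is an irreducible sextic over Q, so G = Gal(f/Q) is one of the 16 transitive subgroups 6T1, ..., 6T16 of S_6. The discriminant of f is 564385546240000 = 23756800^2, a perfect square, so G is contained in A_6. The transitive groups of degree 6 contained in A_6 are: A_4 (6T4, order 12), S_4 (6T7, order 24), (C_3 x C_3) : C_4 (6T10, order 36), PSL(2,5) (6T12, order 60), A_6 (6T15, order 360). By Dedekind's theorem, for a prime p not dividing disc(f) the degrees of the irreducible factors of f mod p form the cycle type of an element of G. Factoring f modulo the 19 such primes p <= 79 (skipping 2, 5, 29, which divide the discriminant), each new pattern first appears at: mod 3: f = (x^2 + x + 2)(x^4 + 2x + 2), pattern 4+2; mod 11: f = (x^3 + x^2 + x + 3)(x^3 + 9x^2 + x + 3), pattern 3+3; mod 19: f = (x + 16)(x + 18)(x^2 + 15x + 8)(x^2 + 18x + 9), pattern 2+2+1+1; mod 61: f = (x + 7)(x + 40)(x + 54)(x^3 + 31x^2 + 12x + 53), pattern 3+1+1+1. No other pattern occurs in this range, so the set of observed cycle types is {4+2, 3+3, 2+2+1+1, 3+1+1+1}. The candidates containing elements of all these cycle types are (C_3 x C_3) : C_4 (6T10) of order 36, A_6 (6T15) of order 360; the others are excluded. The observed types are precisely the cycle types that occur in (C_3 x C_3) : C_4 (6T10) (apart from the identity). Each of the other remaining candidates has further cycle types, and by the Chebotarev density theorem the matching factorization patterns would occur for a proportion of primes equal to their share of the group: A_6 (6T15) additionally contains elements of type 5+1 (144 of its 360 elements, about 40% of primes). None of the 19 primes tested shows any such pattern (for each of these groups the chance of that is below 10^-4), which rules them out. Hence G = (C_3 x C_3) : C_4 (6T10), of order 36.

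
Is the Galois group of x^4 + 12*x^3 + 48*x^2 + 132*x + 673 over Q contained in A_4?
Yes

The polynomial is irreducible of degree 4 over Q. Its discriminant is 23118594304 = 152048^2, a perfect square. A Galois group lies in the alternating group exactly when the discriminant is a square in Q, so the Galois group (V_4) is contained in A_4.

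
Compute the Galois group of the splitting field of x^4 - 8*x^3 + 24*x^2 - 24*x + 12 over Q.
The polynomial is an irreducible quartic over Q and its discriminant is 331776 = 576^2, a perfect square, so the Galois group is contained in A_4. The resolvent cubic y^3 - 24*y^2 + 144*y - 192 is irreducible over Q. An irreducible resolvent with square discriminant gives A_4.

A_4 (order 12)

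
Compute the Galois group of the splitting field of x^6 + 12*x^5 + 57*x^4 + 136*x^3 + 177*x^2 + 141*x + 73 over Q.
6T1: C_6

The polynomial f is an irreducible sextic over Q, so G = Gal(f/Q) is one of the 16 transitive subgroups 6T1, ..., 6T16 of S_6. The discriminant of f is -7105563, which is not a perfect square, so G is not contained in A_6. The transitive groups of degree 6 not contained in A_6 are: C_6 (6T1, order 6), S_3 (6T2, order 6), D_6 (6T3, order 12), C_3 x S_3 (6T5, order 18), A_4 x C_2 (6T6, order 24), S_4 (6T8, order 24), S_3 x S_3 (6T9, order 36), S_4 x C_2 (6T11, order 48), (S_3 x S_3) : C_2 (6T13, order 72), PGL(2,5) (6T14, order 120), S_6 (6T16, order 720). By Dedekind's theorem, for a prime p not dividing disc(f) the degrees of the irreducible factors of f mod p form the cycle type of an element of G. Factoring f modulo the 37 such primes p <= 167 (skipping 3, 19, which divide the discriminant), each new pattern first appears at: mod 2: f = (x^6 + x^4 + x^2 + x + 1), pattern 6; mod 7: f = (x^3 + 6x^2 + 3x + 6)(x^3 + 6x^2 + 4x + 4), pattern 3+3; mod 17: f = (x^2 + 3x + 8)(x^2 + 11x + 6)(x^2 + 15x + 4), pattern 2+2+2; mod 37: f = (x + 4)(x + 18)(x + 19)(x + 21)(x + 27)(x + 34), pattern 1+1+1+1+1+1. No other pattern occurs in this range, so the set of observed cycle types is {6, 3+3, 2+2+2, 1+1+1+1+1+1}. The candidates containing elements of all these cycle types are C_6 (6T1) of order 6, D_6 (6T3) of order 12, C_3 x S_3 (6T5) of order 18, A_4 x C_2 (6T6) of order 24, S_3 x S_3 (6T9) of order 36, S_4 x C_2 (6T11) of order 48, (S_3 x S_3) : C_2 (6T13) of order 72, PGL(2,5) (6T14) of order 120, S_6 (6T16) of order 720; the others are excluded. The observed types are precisely the cycle types that occur in C_6 (6T1). Each of the other remaining candidates has further cycle types, and by the Chebotarev density theorem the matching factorization patterns would occur for a proportion of primes equal to their share of the group: D_6 (6T3) additionally contains elements of type 2+2+1+1 (3 of its 12 elements, about 25% of primes); C_3 x S_3 (6T5) additionally contains elements of type 3+1+1+1 (4 of its 18 elements, about 22% of primes); A_4 x C_2 (6T6) additionally contains elements of type 2+2+1+1, 2+1+1+1+1 (6 of its 24 elements, about 25% of primes); S_3 x S_3 (6T9) additionally contains elements of type 3+1+1+1, 2+2+1+1 (13 of its 36 elements, about 36% of primes); S_4 x C_2 (6T11) additionally contains elements of type 4+2, 4+1+1, 2+2+1+1, 2+1+1+1+1 (24 of its 48 elements, about 50% of primes); (S_3 x S_3) : C_2 (6T13) additionally contains elements of type 4+2, 3+2+1, 3+1+1+1, 2+2+1+1, 2+1+1+1+1 (49 of its 72 elements, about 68% of primes); PGL(2,5) (6T14) additionally contains elements of type 5+1, 4+1+1, 2+2+1+1 (69 of its 120 elements, about 58% of primes); S_6 (6T16) additionally contains elements of type 5+1, 4+2, 4+1+1, 3+2+1, 3+1+1+1, 2+2+1+1, 2+1+1+1+1 (544 of its 720 elements, about 76% of primes). None of the 37 primes tested shows any such pattern (for each of these groups the chance of that is below 10^-4), which rules them out. Hence G = C_6 (6T1), of order 6.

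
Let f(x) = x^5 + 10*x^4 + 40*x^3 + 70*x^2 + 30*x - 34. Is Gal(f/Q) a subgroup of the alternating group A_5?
The polynomial is irreducible of degree 5 over Q. Its discriminant is 31250000, which is not a perfect square. A Galois group lies in the alternating group exactly when the discriminant is a square in Q, so the Galois group (F_20) is not contained in A_5.

No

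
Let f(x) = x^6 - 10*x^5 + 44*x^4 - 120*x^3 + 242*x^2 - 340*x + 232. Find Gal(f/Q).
The polynomial f is an irreducible sextic over Q, so G = Gal(f/Q) is one of the 16 transitive subgroups 6T1, ..., 6T16 of S_6. The discriminant of f is -4014080000, which is not a perfect square, so G is not contained in A_6. The transitive groups of degree 6 not contained in A_6 are: C_6 (6T1, order 6), S_3 (6T2, order 6), D_6 (6T3, order 12), C_3 x S_3 (6T5, order 18), A_4 x C_2 (6T6, order 24), S_4 (6T8, order 24), S_3 x S_3 (6T9, order 36), S_4 x C_2 (6T11, order 48), (S_3 x S_3) : C_2 (6T13, order 72), PGL(2,5) (6T14, order 120), S_6 (6T16, order 720). By Dedekind's theorem, for a prime p not dividing disc(f) the degrees of the irreducible factors of f mod p form the cycle type of an element of G. Factoring f modulo the 22 such primes p <= 97 (skipping 2, 5, 7, which divide the discriminant), each new pattern first appears at: mod 3: f = (x^3 + 2x + 1)(x^3 + 2x^2 + 1), pattern 3+3; mod 13: f = (x + 5)(x + 10)(x^4 + x^3 + 5x^2 + 2x + 1), pattern 4+1+1; mod 37: f = (x^2 + 10x + 30)(x^2 + 26x + 6)(x^2 + 28x + 35), pattern 2+2+2; mod 43: f = (x + 1)(x + 25)(x^2 + 19x + 25)(x^2 + 31x + 40), pattern 2+2+1+1. No other pattern occurs in this range, so the set of observed cycle types is {3+3, 4+1+1, 2+2+2, 2+2+1+1}. The candidates containing elements of all these cycle types are S_4 (6T8) of order 24, S_4 x C_2 (6T11) of order 48, PGL(2,5) (6T14) of order 120, S_6 (6T16) of order 720; the others are excluded. The observed types are precisely the cycle types that occur in S_4 (6T8) (apart from the identity). Each of the other remaining candidates has further cycle types, and by the Chebotarev density theorem the matching factorization patterns would occur for a proportion of primes equal to their share of the group: S_4 x C_2 (6T11) additionally contains elements of type 6, 4+2, 2+1+1+1+1 (17 of its 48 elements, about 35% of primes); PGL(2,5) (6T14) additionally contains elements of type 6, 5+1 (44 of its 120 elements, about 37% of primes); S_6 (6T16) additionally contains elements of type 6, 5+1, 4+2, 3+2+1, 3+1+1+1, 2+1+1+1+1 (529 of its 720 elements, about 73% of primes). None of the 22 primes tested shows any such pattern (for each of these groups the chance of that is below 10^-4), which rules them out. Hence G = S_4 (6T8), of order 24.

6T8: S_4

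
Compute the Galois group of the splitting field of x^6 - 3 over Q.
D_6 (also written D6)

The polynomial f is an irreducible sextic over Q, so G = Gal(f/Q) is one of the 16 transitive subgroups 6T1, ..., 6T16 of S_6. The discriminant of f is 11337408, which is not a perfect square, so G is not contained in A_6. The transitive groups of degree 6 not contained in A_6 are: C_6 (6T1, order 6), S_3 (6T2, order 6), D_6 (6T3, order 12), C_3 x S_3 (6T5, order 18), A_4 x C_2 (6T6, order 24), S_4 (6T8, order 24), S_3 x S_3 (6T9, order 36), S_4 x C_2 (6T11, order 48), (S_3 x S_3) : C_2 (6T13, order 72), PGL(2,5) (6T14, order 120), S_6 (6T16, order 720). By Dedekind's theorem, for a prime p not dividing disc(f) the degrees of the irreducible factors of f mod p form the cycle type of an element of G. Factoring f modulo the 79 such primes p <= 419 (skipping 2, 3, which divide the discriminant), each new pattern first appears at: mod 5: f = (x^2 + 3)(x^2 + 2x + 3)(x^2 + 3x + 3), pattern 2+2+2; mod 7: f = (x^6 + 4), pattern 6; mod 11: f = (x + 3)(x + 8)(x^2 + 3x + 9)(x^2 + 8x + 9), pattern 2+2+1+1; mod 13: f = (x^3 + 4)(x^3 + 9), pattern 3+3; mod 61: f = (x + 2)(x + 26)(x + 28)(x + 33)(x + 35)(x + 59), pattern 1+1+1+1+1+1. No other pattern occurs in this range, so the set of observed cycle types is {2+2+2, 6, 2+2+1+1, 3+3, 1+1+1+1+1+1}. The candidates containing elements of all these cycle types are D_6 (6T3) of order 12, A_4 x C_2 (6T6) of order 24, S_3 x S_3 (6T9) of order 36, S_4 x C_2 (6T11) of order 48, (S_3 x S_3) : C_2 (6T13) of order 72, PGL(2,5) (6T14) of order 120, S_6 (6T16) of order 720; the others are excluded. The observed types are precisely the cycle types that occur in D_6 (6T3). Each of the other remaining candidates has further cycle types, and by the Chebotarev density theorem the matching factorization patterns would occur for a proportion of primes equal to their share of the group: A_4 x C_2 (6T6) additionally contains elements of type 2+1+1+1+1 (3 of its 24 elements, about 12% of primes); S_3 x S_3 (6T9) additionally contains elements of type 3+1+1+1 (4 of its 36 elements, about 11% of primes); S_4 x C_2 (6T11) additionally contains elements of type 4+2, 4+1+1, 2+1+1+1+1 (15 of its 48 elements, about 31% of primes); (S_3 x S_3) : C_2 (6T13) additionally contains elements of type 4+2, 3+2+1, 3+1+1+1, 2+1+1+1+1 (40 of its 72 elements, about 56% of primes); PGL(2,5) (6T14) additionally contains elements of type 5+1, 4+1+1 (54 of its 120 elements, about 45% of primes); S_6 (6T16) additionally contains elements of type 5+1, 4+2, 4+1+1, 3+2+1, 3+1+1+1, 2+1+1+1+1 (499 of its 720 elements, about 69% of primes). None of the 79 primes tested shows any such pattern (for each of these groups the chance of that is below 10^-4), which rules them out. Hence G = D_6 (6T3), of order 12.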